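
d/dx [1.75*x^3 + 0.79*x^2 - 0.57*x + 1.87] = 5.25*x^2 + 1.58*x - 0.57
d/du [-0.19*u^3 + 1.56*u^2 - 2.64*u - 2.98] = -0.57*u^2 + 3.12*u - 2.64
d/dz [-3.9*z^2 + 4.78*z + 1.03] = 4.78 - 7.8*z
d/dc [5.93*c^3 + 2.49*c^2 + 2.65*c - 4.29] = 17.79*c^2 + 4.98*c + 2.65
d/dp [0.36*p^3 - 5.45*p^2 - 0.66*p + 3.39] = 1.08*p^2 - 10.9*p - 0.66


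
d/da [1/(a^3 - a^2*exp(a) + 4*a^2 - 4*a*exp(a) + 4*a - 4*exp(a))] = (a^2*exp(a) - 3*a^2 + 6*a*exp(a) - 8*a + 8*exp(a) - 4)/(a^3 - a^2*exp(a) + 4*a^2 - 4*a*exp(a) + 4*a - 4*exp(a))^2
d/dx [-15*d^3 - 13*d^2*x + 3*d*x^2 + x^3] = -13*d^2 + 6*d*x + 3*x^2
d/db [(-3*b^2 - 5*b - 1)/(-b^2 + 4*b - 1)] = (-17*b^2 + 4*b + 9)/(b^4 - 8*b^3 + 18*b^2 - 8*b + 1)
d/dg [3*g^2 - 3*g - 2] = 6*g - 3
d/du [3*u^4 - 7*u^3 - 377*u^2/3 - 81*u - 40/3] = 12*u^3 - 21*u^2 - 754*u/3 - 81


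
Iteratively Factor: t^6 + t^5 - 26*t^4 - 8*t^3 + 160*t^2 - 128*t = (t)*(t^5 + t^4 - 26*t^3 - 8*t^2 + 160*t - 128) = t*(t - 2)*(t^4 + 3*t^3 - 20*t^2 - 48*t + 64) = t*(t - 4)*(t - 2)*(t^3 + 7*t^2 + 8*t - 16) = t*(t - 4)*(t - 2)*(t + 4)*(t^2 + 3*t - 4) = t*(t - 4)*(t - 2)*(t + 4)^2*(t - 1)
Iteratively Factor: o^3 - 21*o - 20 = (o + 4)*(o^2 - 4*o - 5) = (o + 1)*(o + 4)*(o - 5)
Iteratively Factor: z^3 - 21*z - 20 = (z - 5)*(z^2 + 5*z + 4) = (z - 5)*(z + 4)*(z + 1)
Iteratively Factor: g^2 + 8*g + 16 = (g + 4)*(g + 4)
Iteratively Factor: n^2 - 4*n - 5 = (n - 5)*(n + 1)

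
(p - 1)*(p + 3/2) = p^2 + p/2 - 3/2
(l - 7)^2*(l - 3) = l^3 - 17*l^2 + 91*l - 147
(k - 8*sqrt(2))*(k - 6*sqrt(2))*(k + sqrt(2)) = k^3 - 13*sqrt(2)*k^2 + 68*k + 96*sqrt(2)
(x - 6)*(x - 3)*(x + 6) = x^3 - 3*x^2 - 36*x + 108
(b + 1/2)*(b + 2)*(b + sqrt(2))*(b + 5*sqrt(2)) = b^4 + 5*b^3/2 + 6*sqrt(2)*b^3 + 11*b^2 + 15*sqrt(2)*b^2 + 6*sqrt(2)*b + 25*b + 10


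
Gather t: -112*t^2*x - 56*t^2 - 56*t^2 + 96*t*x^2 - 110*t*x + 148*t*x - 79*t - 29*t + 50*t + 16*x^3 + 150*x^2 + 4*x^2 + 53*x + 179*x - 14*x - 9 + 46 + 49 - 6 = t^2*(-112*x - 112) + t*(96*x^2 + 38*x - 58) + 16*x^3 + 154*x^2 + 218*x + 80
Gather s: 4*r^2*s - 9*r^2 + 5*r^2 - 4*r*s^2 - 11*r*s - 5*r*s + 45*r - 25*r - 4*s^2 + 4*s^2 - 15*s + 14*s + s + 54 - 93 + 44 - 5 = -4*r^2 - 4*r*s^2 + 20*r + s*(4*r^2 - 16*r)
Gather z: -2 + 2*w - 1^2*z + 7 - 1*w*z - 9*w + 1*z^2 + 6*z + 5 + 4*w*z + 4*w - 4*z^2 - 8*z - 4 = -3*w - 3*z^2 + z*(3*w - 3) + 6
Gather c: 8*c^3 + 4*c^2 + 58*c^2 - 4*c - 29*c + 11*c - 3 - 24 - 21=8*c^3 + 62*c^2 - 22*c - 48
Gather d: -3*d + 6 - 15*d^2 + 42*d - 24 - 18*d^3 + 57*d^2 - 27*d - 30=-18*d^3 + 42*d^2 + 12*d - 48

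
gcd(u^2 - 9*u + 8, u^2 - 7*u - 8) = u - 8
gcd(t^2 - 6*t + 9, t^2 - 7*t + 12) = t - 3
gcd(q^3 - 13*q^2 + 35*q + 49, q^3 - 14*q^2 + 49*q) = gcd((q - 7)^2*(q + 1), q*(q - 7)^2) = q^2 - 14*q + 49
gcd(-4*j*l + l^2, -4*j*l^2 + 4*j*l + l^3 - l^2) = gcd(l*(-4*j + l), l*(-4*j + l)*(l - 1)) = 4*j*l - l^2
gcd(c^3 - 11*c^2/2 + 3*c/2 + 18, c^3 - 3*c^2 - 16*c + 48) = c^2 - 7*c + 12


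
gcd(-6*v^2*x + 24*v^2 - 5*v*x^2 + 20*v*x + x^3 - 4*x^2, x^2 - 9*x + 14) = 1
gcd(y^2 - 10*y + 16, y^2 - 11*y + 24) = y - 8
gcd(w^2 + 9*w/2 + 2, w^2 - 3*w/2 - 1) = w + 1/2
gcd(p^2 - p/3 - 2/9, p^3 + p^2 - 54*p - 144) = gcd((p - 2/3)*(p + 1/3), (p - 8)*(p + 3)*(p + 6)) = 1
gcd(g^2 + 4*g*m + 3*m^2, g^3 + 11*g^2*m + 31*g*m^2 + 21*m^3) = g^2 + 4*g*m + 3*m^2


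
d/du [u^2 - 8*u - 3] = 2*u - 8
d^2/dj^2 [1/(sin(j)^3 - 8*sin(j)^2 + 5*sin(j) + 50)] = (-9*(1 - cos(j)^2)^2 + 2*sin(j)*cos(j)^2 + 49*cos(j)^2 - 15)/((sin(j) - 5)^4*(sin(j) + 2)^3)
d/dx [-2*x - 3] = -2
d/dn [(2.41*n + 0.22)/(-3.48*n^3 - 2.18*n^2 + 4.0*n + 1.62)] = (16.7736*n^3 + 7.5506*n^2 + 0.959199999999999*n + 3.0242)/(12.1104*n^6 + 15.1728*n^5 - 23.0876*n^4 - 28.7152*n^3 + 8.9368*n^2 + 12.96*n + 2.6244)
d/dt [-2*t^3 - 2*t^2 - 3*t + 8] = -6*t^2 - 4*t - 3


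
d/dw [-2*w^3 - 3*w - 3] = -6*w^2 - 3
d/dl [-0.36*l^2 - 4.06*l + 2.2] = -0.72*l - 4.06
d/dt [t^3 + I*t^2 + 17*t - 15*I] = 3*t^2 + 2*I*t + 17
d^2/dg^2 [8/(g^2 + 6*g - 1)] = 16*(-g^2 - 6*g + 4*(g + 3)^2 + 1)/(g^2 + 6*g - 1)^3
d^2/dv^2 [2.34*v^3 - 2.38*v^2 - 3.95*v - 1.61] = 14.04*v - 4.76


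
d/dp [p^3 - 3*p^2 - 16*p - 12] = 3*p^2 - 6*p - 16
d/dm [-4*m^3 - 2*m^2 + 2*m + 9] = -12*m^2 - 4*m + 2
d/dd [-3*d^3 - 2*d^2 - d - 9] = -9*d^2 - 4*d - 1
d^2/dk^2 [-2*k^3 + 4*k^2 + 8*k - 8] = 8 - 12*k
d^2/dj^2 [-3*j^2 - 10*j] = -6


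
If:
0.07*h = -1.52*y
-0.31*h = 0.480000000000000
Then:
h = -1.55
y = 0.07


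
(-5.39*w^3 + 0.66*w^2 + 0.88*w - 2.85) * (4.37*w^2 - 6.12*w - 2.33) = -23.5543*w^5 + 35.871*w^4 + 12.3651*w^3 - 19.3779*w^2 + 15.3916*w + 6.6405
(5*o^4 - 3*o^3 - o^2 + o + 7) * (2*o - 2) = 10*o^5 - 16*o^4 + 4*o^3 + 4*o^2 + 12*o - 14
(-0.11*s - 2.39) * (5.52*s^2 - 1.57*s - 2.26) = -0.6072*s^3 - 13.0201*s^2 + 4.0009*s + 5.4014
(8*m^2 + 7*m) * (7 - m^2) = -8*m^4 - 7*m^3 + 56*m^2 + 49*m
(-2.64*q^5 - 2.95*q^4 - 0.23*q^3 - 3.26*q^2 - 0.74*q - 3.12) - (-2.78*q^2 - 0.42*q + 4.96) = -2.64*q^5 - 2.95*q^4 - 0.23*q^3 - 0.48*q^2 - 0.32*q - 8.08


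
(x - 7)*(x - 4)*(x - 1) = x^3 - 12*x^2 + 39*x - 28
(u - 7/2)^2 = u^2 - 7*u + 49/4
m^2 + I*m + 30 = (m - 5*I)*(m + 6*I)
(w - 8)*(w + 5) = w^2 - 3*w - 40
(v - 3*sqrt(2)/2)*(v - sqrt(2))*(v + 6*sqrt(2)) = v^3 + 7*sqrt(2)*v^2/2 - 27*v + 18*sqrt(2)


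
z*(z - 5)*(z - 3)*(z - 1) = z^4 - 9*z^3 + 23*z^2 - 15*z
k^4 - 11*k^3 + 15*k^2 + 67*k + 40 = (k - 8)*(k - 5)*(k + 1)^2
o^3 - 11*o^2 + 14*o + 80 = (o - 8)*(o - 5)*(o + 2)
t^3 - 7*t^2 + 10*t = t*(t - 5)*(t - 2)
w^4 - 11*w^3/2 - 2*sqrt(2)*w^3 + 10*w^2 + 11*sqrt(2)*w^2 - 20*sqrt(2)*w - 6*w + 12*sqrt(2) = (w - 2)^2*(w - 3/2)*(w - 2*sqrt(2))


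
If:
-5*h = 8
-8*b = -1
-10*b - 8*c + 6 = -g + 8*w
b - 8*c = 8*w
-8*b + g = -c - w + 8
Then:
No Solution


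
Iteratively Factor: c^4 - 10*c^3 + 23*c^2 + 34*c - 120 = (c - 4)*(c^3 - 6*c^2 - c + 30) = (c - 4)*(c + 2)*(c^2 - 8*c + 15) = (c - 4)*(c - 3)*(c + 2)*(c - 5)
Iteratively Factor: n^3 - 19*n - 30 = (n - 5)*(n^2 + 5*n + 6) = (n - 5)*(n + 2)*(n + 3)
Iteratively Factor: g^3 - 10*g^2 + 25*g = (g - 5)*(g^2 - 5*g) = g*(g - 5)*(g - 5)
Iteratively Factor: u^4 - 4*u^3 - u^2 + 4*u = (u)*(u^3 - 4*u^2 - u + 4) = u*(u - 4)*(u^2 - 1) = u*(u - 4)*(u + 1)*(u - 1)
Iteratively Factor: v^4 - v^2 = (v)*(v^3 - v) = v*(v - 1)*(v^2 + v) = v^2*(v - 1)*(v + 1)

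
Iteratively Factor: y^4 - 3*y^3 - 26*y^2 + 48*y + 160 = (y - 4)*(y^3 + y^2 - 22*y - 40) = (y - 5)*(y - 4)*(y^2 + 6*y + 8) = (y - 5)*(y - 4)*(y + 4)*(y + 2)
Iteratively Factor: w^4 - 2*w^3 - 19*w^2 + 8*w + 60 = (w - 5)*(w^3 + 3*w^2 - 4*w - 12) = (w - 5)*(w + 2)*(w^2 + w - 6) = (w - 5)*(w + 2)*(w + 3)*(w - 2)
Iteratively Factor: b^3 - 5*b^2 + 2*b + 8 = (b + 1)*(b^2 - 6*b + 8) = (b - 2)*(b + 1)*(b - 4)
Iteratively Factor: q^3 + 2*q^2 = (q + 2)*(q^2) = q*(q + 2)*(q)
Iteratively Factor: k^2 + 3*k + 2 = (k + 1)*(k + 2)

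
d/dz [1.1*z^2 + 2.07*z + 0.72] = 2.2*z + 2.07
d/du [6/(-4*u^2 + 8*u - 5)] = 48*(u - 1)/(4*u^2 - 8*u + 5)^2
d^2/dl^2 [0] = 0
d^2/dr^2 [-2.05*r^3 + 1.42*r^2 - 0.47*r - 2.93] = 2.84 - 12.3*r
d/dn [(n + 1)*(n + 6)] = 2*n + 7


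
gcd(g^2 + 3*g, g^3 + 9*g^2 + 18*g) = g^2 + 3*g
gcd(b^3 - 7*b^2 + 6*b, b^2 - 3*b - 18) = b - 6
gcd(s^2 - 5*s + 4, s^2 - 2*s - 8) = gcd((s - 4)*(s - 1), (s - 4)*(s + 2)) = s - 4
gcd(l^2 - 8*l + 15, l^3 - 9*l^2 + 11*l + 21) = l - 3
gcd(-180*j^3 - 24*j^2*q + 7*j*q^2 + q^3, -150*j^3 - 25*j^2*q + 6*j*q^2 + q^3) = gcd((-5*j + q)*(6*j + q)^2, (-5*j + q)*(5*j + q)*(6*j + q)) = -30*j^2 + j*q + q^2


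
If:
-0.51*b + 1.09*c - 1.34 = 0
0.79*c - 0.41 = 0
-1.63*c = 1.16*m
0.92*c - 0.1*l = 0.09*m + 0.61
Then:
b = -1.52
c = 0.52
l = -0.67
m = -0.73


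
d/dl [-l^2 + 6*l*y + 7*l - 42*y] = -2*l + 6*y + 7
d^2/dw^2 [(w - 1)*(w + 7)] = 2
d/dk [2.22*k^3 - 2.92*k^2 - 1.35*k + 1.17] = 6.66*k^2 - 5.84*k - 1.35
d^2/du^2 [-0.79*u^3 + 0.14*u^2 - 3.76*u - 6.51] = 0.28 - 4.74*u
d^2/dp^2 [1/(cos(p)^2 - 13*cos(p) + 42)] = (-4*sin(p)^4 + 3*sin(p)^2 - 2379*cos(p)/4 + 39*cos(3*p)/4 + 255)/((cos(p) - 7)^3*(cos(p) - 6)^3)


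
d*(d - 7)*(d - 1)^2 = d^4 - 9*d^3 + 15*d^2 - 7*d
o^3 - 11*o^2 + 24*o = o*(o - 8)*(o - 3)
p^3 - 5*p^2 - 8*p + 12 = (p - 6)*(p - 1)*(p + 2)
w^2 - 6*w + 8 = (w - 4)*(w - 2)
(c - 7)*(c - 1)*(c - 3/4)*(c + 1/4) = c^4 - 17*c^3/2 + 173*c^2/16 - 2*c - 21/16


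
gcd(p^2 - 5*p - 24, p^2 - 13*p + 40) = p - 8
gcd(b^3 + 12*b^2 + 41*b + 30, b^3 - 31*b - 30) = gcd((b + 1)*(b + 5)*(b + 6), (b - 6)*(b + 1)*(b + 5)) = b^2 + 6*b + 5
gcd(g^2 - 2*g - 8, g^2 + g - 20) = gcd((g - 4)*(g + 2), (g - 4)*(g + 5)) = g - 4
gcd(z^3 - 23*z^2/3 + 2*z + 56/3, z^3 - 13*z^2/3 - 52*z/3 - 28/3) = z - 7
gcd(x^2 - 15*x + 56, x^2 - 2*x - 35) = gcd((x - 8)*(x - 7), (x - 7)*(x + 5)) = x - 7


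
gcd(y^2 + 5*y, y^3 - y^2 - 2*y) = y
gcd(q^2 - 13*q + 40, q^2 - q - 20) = q - 5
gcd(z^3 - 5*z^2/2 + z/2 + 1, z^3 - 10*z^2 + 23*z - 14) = z^2 - 3*z + 2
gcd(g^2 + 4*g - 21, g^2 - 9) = g - 3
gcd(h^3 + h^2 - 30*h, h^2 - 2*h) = h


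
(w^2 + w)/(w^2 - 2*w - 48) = w*(w + 1)/(w^2 - 2*w - 48)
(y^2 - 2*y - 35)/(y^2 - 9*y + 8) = (y^2 - 2*y - 35)/(y^2 - 9*y + 8)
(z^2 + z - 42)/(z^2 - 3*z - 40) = (-z^2 - z + 42)/(-z^2 + 3*z + 40)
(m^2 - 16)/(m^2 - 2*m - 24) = (m - 4)/(m - 6)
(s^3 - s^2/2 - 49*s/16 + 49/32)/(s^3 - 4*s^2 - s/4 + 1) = (16*s^2 - 49)/(8*(2*s^2 - 7*s - 4))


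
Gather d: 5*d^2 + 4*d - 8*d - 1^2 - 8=5*d^2 - 4*d - 9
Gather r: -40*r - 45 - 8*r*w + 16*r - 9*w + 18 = r*(-8*w - 24) - 9*w - 27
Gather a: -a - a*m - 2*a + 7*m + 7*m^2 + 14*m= a*(-m - 3) + 7*m^2 + 21*m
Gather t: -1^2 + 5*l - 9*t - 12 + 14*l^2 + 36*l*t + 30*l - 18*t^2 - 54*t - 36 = 14*l^2 + 35*l - 18*t^2 + t*(36*l - 63) - 49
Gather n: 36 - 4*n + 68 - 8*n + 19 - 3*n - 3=120 - 15*n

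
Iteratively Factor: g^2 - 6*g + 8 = (g - 4)*(g - 2)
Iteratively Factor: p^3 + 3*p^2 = (p)*(p^2 + 3*p) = p*(p + 3)*(p)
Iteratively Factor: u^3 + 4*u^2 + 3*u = (u + 3)*(u^2 + u) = u*(u + 3)*(u + 1)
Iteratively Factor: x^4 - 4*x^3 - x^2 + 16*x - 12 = (x - 2)*(x^3 - 2*x^2 - 5*x + 6) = (x - 2)*(x + 2)*(x^2 - 4*x + 3) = (x - 2)*(x - 1)*(x + 2)*(x - 3)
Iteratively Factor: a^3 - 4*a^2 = (a)*(a^2 - 4*a) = a*(a - 4)*(a)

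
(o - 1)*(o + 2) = o^2 + o - 2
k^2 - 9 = (k - 3)*(k + 3)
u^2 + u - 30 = (u - 5)*(u + 6)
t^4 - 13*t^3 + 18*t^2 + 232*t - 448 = (t - 8)*(t - 7)*(t - 2)*(t + 4)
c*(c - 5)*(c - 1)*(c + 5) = c^4 - c^3 - 25*c^2 + 25*c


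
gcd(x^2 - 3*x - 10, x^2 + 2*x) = x + 2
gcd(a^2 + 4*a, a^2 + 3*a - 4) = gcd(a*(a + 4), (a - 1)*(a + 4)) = a + 4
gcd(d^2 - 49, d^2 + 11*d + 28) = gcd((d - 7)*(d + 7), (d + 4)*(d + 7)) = d + 7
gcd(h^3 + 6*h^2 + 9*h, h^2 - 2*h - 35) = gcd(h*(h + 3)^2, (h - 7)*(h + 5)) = 1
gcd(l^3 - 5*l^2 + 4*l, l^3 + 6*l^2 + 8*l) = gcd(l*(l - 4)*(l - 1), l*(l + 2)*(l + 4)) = l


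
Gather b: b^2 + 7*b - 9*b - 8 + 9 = b^2 - 2*b + 1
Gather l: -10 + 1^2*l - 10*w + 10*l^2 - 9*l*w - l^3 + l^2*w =-l^3 + l^2*(w + 10) + l*(1 - 9*w) - 10*w - 10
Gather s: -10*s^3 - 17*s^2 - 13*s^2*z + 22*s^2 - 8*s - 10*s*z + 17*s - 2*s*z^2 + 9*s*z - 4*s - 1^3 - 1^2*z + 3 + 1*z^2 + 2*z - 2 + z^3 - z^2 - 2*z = -10*s^3 + s^2*(5 - 13*z) + s*(-2*z^2 - z + 5) + z^3 - z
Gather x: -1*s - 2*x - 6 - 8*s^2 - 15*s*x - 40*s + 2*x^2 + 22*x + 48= -8*s^2 - 41*s + 2*x^2 + x*(20 - 15*s) + 42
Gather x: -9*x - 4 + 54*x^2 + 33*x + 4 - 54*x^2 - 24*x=0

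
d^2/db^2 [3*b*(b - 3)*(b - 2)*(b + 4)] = 36*b^2 - 18*b - 84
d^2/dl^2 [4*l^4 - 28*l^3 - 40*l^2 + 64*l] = 48*l^2 - 168*l - 80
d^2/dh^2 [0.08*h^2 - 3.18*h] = 0.160000000000000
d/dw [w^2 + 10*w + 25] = 2*w + 10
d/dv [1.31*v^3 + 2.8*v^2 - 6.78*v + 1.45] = 3.93*v^2 + 5.6*v - 6.78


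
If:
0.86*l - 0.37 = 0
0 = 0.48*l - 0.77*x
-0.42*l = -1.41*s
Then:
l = 0.43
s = 0.13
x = 0.27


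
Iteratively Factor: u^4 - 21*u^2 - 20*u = (u + 4)*(u^3 - 4*u^2 - 5*u) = u*(u + 4)*(u^2 - 4*u - 5) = u*(u - 5)*(u + 4)*(u + 1)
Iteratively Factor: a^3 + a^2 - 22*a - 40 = (a - 5)*(a^2 + 6*a + 8) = (a - 5)*(a + 2)*(a + 4)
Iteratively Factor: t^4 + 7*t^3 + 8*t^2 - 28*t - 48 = (t + 2)*(t^3 + 5*t^2 - 2*t - 24) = (t + 2)*(t + 4)*(t^2 + t - 6) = (t + 2)*(t + 3)*(t + 4)*(t - 2)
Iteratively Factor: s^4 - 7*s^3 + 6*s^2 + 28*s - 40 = (s - 2)*(s^3 - 5*s^2 - 4*s + 20) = (s - 2)^2*(s^2 - 3*s - 10) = (s - 2)^2*(s + 2)*(s - 5)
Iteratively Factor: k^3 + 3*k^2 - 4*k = (k + 4)*(k^2 - k) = k*(k + 4)*(k - 1)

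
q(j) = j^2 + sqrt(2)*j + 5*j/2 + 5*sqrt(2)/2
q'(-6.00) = -8.09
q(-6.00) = 16.05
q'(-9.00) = -14.09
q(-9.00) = 49.31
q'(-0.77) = 2.37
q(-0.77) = 1.11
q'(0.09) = 4.09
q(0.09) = 3.90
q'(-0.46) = 2.99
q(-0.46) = 1.95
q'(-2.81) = -1.71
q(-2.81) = 0.43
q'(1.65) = 7.21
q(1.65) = 12.72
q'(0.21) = 4.33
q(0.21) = 4.40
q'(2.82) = 9.55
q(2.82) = 22.53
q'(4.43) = 12.77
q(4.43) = 40.50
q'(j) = 2*j + sqrt(2) + 5/2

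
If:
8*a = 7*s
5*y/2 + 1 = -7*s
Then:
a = -5*y/16 - 1/8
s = -5*y/14 - 1/7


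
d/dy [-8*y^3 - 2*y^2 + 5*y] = -24*y^2 - 4*y + 5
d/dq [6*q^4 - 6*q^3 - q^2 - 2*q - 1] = 24*q^3 - 18*q^2 - 2*q - 2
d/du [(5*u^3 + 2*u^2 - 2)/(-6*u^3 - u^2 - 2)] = u*(7*u^3 - 66*u - 12)/(36*u^6 + 12*u^5 + u^4 + 24*u^3 + 4*u^2 + 4)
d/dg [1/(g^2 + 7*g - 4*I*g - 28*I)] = (-2*g - 7 + 4*I)/(g^2 + 7*g - 4*I*g - 28*I)^2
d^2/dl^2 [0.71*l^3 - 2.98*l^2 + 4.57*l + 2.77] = 4.26*l - 5.96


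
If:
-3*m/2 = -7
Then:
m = 14/3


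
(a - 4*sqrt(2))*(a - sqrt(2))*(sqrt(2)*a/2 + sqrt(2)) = sqrt(2)*a^3/2 - 5*a^2 + sqrt(2)*a^2 - 10*a + 4*sqrt(2)*a + 8*sqrt(2)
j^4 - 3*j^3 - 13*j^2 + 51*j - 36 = (j - 3)^2*(j - 1)*(j + 4)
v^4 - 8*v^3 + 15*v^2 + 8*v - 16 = (v - 4)^2*(v - 1)*(v + 1)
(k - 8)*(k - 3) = k^2 - 11*k + 24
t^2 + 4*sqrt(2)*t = t*(t + 4*sqrt(2))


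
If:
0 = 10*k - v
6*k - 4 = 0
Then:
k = 2/3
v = 20/3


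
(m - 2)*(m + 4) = m^2 + 2*m - 8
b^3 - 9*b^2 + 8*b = b*(b - 8)*(b - 1)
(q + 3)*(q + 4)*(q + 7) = q^3 + 14*q^2 + 61*q + 84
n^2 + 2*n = n*(n + 2)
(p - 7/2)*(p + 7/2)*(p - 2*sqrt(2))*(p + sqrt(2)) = p^4 - sqrt(2)*p^3 - 65*p^2/4 + 49*sqrt(2)*p/4 + 49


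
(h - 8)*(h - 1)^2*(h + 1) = h^4 - 9*h^3 + 7*h^2 + 9*h - 8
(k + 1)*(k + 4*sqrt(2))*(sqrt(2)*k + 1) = sqrt(2)*k^3 + sqrt(2)*k^2 + 9*k^2 + 4*sqrt(2)*k + 9*k + 4*sqrt(2)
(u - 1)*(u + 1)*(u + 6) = u^3 + 6*u^2 - u - 6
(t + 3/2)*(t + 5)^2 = t^3 + 23*t^2/2 + 40*t + 75/2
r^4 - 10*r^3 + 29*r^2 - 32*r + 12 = (r - 6)*(r - 2)*(r - 1)^2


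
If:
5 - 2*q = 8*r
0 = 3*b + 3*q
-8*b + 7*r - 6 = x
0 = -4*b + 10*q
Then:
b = 0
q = 0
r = 5/8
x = -13/8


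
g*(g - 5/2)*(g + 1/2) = g^3 - 2*g^2 - 5*g/4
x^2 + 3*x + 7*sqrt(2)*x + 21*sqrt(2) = (x + 3)*(x + 7*sqrt(2))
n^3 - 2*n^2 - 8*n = n*(n - 4)*(n + 2)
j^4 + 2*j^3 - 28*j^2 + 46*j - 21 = (j - 3)*(j - 1)^2*(j + 7)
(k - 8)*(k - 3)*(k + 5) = k^3 - 6*k^2 - 31*k + 120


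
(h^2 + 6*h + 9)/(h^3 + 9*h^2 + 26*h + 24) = (h + 3)/(h^2 + 6*h + 8)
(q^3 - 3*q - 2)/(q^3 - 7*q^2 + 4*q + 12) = (q + 1)/(q - 6)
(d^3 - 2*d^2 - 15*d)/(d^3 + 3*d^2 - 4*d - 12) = d*(d - 5)/(d^2 - 4)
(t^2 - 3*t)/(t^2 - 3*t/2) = 2*(t - 3)/(2*t - 3)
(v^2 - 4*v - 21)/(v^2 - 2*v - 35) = (v + 3)/(v + 5)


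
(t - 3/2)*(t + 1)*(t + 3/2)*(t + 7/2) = t^4 + 9*t^3/2 + 5*t^2/4 - 81*t/8 - 63/8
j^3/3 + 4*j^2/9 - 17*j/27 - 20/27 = (j/3 + 1/3)*(j - 4/3)*(j + 5/3)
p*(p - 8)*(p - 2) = p^3 - 10*p^2 + 16*p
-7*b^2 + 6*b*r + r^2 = (-b + r)*(7*b + r)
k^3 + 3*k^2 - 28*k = k*(k - 4)*(k + 7)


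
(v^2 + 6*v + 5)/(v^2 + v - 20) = (v + 1)/(v - 4)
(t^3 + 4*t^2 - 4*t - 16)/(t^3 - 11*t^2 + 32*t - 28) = (t^2 + 6*t + 8)/(t^2 - 9*t + 14)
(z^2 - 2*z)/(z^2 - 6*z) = (z - 2)/(z - 6)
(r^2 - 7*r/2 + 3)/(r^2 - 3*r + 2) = (r - 3/2)/(r - 1)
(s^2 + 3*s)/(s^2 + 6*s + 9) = s/(s + 3)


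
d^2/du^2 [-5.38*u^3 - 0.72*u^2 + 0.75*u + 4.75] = -32.28*u - 1.44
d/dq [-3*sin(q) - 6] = -3*cos(q)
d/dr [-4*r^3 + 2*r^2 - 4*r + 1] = -12*r^2 + 4*r - 4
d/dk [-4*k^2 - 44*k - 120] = -8*k - 44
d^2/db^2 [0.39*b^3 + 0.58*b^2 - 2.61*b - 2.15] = 2.34*b + 1.16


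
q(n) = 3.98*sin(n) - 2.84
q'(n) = 3.98*cos(n)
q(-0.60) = -5.09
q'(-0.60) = 3.28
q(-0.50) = -4.75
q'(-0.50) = 3.49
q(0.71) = -0.25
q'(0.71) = 3.02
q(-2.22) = -6.01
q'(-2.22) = -2.41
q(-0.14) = -3.40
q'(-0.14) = 3.94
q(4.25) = -6.40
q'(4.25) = -1.78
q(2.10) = 0.60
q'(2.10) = -2.01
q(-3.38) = -1.90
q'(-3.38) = -3.87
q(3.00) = -2.28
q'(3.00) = -3.94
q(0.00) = -2.84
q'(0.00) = 3.98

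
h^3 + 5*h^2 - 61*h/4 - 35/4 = (h - 5/2)*(h + 1/2)*(h + 7)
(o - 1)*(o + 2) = o^2 + o - 2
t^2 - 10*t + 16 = (t - 8)*(t - 2)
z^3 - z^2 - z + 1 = (z - 1)^2*(z + 1)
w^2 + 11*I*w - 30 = (w + 5*I)*(w + 6*I)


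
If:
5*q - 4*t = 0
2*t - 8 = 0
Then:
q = 16/5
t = 4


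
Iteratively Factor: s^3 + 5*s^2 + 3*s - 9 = (s - 1)*(s^2 + 6*s + 9) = (s - 1)*(s + 3)*(s + 3)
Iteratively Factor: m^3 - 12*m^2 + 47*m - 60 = (m - 4)*(m^2 - 8*m + 15) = (m - 4)*(m - 3)*(m - 5)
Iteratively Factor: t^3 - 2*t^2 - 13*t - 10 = (t - 5)*(t^2 + 3*t + 2) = (t - 5)*(t + 1)*(t + 2)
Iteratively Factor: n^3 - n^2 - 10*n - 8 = (n + 2)*(n^2 - 3*n - 4) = (n - 4)*(n + 2)*(n + 1)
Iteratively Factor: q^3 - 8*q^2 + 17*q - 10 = (q - 2)*(q^2 - 6*q + 5) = (q - 5)*(q - 2)*(q - 1)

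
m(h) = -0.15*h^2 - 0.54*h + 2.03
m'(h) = -0.3*h - 0.54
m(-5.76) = 0.16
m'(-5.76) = 1.19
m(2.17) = 0.15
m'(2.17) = -1.19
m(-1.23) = 2.47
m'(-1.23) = -0.17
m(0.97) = 1.37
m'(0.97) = -0.83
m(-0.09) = 2.08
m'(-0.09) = -0.51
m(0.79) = 1.51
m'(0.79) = -0.78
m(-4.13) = 1.70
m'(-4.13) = 0.70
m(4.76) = -3.94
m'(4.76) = -1.97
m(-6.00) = -0.13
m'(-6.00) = 1.26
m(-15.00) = -23.62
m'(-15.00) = 3.96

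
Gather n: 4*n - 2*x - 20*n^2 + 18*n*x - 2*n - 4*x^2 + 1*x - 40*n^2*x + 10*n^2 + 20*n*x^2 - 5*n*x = n^2*(-40*x - 10) + n*(20*x^2 + 13*x + 2) - 4*x^2 - x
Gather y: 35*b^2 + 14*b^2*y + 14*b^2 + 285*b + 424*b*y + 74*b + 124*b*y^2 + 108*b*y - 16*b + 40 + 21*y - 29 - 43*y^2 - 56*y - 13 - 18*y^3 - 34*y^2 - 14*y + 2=49*b^2 + 343*b - 18*y^3 + y^2*(124*b - 77) + y*(14*b^2 + 532*b - 49)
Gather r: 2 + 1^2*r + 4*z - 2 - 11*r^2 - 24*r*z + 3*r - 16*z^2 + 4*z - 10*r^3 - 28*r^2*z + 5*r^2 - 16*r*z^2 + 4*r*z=-10*r^3 + r^2*(-28*z - 6) + r*(-16*z^2 - 20*z + 4) - 16*z^2 + 8*z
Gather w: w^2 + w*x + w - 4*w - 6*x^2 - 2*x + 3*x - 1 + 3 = w^2 + w*(x - 3) - 6*x^2 + x + 2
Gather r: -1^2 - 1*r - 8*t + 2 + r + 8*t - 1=0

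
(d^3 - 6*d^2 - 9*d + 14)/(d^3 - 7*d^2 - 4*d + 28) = (d - 1)/(d - 2)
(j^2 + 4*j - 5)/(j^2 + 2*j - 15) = (j - 1)/(j - 3)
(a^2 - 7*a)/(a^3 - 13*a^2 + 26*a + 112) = a/(a^2 - 6*a - 16)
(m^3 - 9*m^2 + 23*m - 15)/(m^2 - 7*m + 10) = (m^2 - 4*m + 3)/(m - 2)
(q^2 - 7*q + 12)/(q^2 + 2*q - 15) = (q - 4)/(q + 5)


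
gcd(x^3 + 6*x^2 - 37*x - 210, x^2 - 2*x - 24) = x - 6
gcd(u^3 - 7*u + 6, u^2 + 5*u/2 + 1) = 1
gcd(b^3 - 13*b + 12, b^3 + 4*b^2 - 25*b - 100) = b + 4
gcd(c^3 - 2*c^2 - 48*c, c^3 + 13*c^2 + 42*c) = c^2 + 6*c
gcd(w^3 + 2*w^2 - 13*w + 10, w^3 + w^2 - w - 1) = w - 1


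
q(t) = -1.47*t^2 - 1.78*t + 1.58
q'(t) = -2.94*t - 1.78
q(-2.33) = -2.25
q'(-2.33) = 5.07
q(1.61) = -5.10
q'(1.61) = -6.51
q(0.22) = 1.12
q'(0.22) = -2.43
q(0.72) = -0.46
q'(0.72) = -3.90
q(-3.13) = -7.25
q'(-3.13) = 7.42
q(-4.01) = -14.92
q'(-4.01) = 10.01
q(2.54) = -12.43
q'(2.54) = -9.25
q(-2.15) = -1.39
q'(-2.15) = 4.54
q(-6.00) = -40.66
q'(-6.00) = 15.86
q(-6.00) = -40.66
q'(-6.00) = 15.86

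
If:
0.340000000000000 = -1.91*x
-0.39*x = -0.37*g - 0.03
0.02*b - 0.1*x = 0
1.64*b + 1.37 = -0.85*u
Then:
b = -0.89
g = -0.27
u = 0.11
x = -0.18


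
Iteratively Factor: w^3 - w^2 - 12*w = (w - 4)*(w^2 + 3*w) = (w - 4)*(w + 3)*(w)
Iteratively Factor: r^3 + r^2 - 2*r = (r + 2)*(r^2 - r) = (r - 1)*(r + 2)*(r)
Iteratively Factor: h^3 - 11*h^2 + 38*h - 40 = (h - 5)*(h^2 - 6*h + 8) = (h - 5)*(h - 2)*(h - 4)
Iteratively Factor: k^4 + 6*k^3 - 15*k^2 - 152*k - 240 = (k + 3)*(k^3 + 3*k^2 - 24*k - 80) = (k + 3)*(k + 4)*(k^2 - k - 20) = (k + 3)*(k + 4)^2*(k - 5)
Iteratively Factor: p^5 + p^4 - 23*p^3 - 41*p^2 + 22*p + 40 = (p - 5)*(p^4 + 6*p^3 + 7*p^2 - 6*p - 8) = (p - 5)*(p + 4)*(p^3 + 2*p^2 - p - 2) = (p - 5)*(p - 1)*(p + 4)*(p^2 + 3*p + 2) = (p - 5)*(p - 1)*(p + 2)*(p + 4)*(p + 1)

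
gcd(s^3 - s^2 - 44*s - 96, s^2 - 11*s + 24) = s - 8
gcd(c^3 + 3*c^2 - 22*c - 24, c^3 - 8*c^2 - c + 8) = c + 1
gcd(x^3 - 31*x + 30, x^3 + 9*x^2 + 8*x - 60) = x + 6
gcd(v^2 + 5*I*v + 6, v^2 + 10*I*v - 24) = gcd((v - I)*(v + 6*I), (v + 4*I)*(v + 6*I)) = v + 6*I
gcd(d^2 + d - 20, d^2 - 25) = d + 5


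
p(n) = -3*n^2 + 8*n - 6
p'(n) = 8 - 6*n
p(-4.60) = -106.28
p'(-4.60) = 35.60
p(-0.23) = -8.00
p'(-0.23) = 9.38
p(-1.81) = -30.31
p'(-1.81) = 18.86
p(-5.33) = -133.87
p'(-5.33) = 39.98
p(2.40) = -4.08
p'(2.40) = -6.40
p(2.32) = -3.59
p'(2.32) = -5.92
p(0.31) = -3.81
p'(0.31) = 6.14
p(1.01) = -0.98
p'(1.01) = 1.94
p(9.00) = -177.00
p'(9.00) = -46.00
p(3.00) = -9.00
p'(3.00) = -10.00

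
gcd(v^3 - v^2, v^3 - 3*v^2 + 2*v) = v^2 - v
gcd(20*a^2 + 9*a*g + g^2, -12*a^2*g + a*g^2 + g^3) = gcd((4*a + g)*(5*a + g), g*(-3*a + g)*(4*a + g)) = 4*a + g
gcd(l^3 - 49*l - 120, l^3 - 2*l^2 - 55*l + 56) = l - 8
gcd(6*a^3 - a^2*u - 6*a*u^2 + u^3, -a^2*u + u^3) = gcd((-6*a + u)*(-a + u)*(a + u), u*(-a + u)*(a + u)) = -a^2 + u^2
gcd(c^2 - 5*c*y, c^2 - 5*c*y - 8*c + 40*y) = -c + 5*y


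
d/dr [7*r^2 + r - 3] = 14*r + 1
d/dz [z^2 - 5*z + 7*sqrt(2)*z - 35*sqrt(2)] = 2*z - 5 + 7*sqrt(2)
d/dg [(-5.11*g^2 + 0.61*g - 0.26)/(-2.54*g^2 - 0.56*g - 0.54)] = (4.411*g^2 + 4.198*g - 0.475)/(6.4516*g^4 + 2.8448*g^3 + 3.0568*g^2 + 0.6048*g + 0.2916)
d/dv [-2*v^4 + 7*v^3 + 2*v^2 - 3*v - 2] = -8*v^3 + 21*v^2 + 4*v - 3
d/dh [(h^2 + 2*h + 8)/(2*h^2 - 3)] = 2*(-2*h^2 - 19*h - 3)/(4*h^4 - 12*h^2 + 9)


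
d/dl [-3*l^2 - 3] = -6*l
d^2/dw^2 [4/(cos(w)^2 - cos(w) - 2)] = 4*(4*sin(w)^4 - 11*sin(w)^2 + 7*cos(w)/4 - 3*cos(3*w)/4 + 1)/(sin(w)^2 + cos(w) + 1)^3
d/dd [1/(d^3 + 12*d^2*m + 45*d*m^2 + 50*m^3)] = 3*(-d^2 - 8*d*m - 15*m^2)/(d^3 + 12*d^2*m + 45*d*m^2 + 50*m^3)^2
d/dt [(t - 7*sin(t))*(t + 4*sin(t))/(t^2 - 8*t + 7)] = ((8 - 2*t)*(t - 7*sin(t))*(t + 4*sin(t)) + (t^2 - 8*t + 7)*(-3*t*cos(t) + 2*t - 3*sin(t) - 28*sin(2*t)))/(t^2 - 8*t + 7)^2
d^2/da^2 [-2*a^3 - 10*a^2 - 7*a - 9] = -12*a - 20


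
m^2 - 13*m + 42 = (m - 7)*(m - 6)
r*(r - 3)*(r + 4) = r^3 + r^2 - 12*r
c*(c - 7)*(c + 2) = c^3 - 5*c^2 - 14*c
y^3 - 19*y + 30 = (y - 3)*(y - 2)*(y + 5)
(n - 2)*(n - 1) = n^2 - 3*n + 2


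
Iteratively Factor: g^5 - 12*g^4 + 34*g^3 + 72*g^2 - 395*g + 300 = (g + 3)*(g^4 - 15*g^3 + 79*g^2 - 165*g + 100) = (g - 1)*(g + 3)*(g^3 - 14*g^2 + 65*g - 100) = (g - 5)*(g - 1)*(g + 3)*(g^2 - 9*g + 20) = (g - 5)^2*(g - 1)*(g + 3)*(g - 4)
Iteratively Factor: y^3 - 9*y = (y + 3)*(y^2 - 3*y) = (y - 3)*(y + 3)*(y)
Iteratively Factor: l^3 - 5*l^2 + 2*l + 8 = (l - 2)*(l^2 - 3*l - 4) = (l - 2)*(l + 1)*(l - 4)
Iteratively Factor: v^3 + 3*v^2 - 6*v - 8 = (v + 4)*(v^2 - v - 2) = (v + 1)*(v + 4)*(v - 2)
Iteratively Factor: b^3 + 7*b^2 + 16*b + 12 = (b + 2)*(b^2 + 5*b + 6) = (b + 2)^2*(b + 3)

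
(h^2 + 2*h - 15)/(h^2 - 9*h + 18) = (h + 5)/(h - 6)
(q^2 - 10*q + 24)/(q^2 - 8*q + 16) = (q - 6)/(q - 4)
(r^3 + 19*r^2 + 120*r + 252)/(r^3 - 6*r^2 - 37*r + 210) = (r^2 + 13*r + 42)/(r^2 - 12*r + 35)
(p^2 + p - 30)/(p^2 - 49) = (p^2 + p - 30)/(p^2 - 49)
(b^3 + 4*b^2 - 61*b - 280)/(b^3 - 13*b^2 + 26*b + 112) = (b^2 + 12*b + 35)/(b^2 - 5*b - 14)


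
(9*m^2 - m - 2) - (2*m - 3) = 9*m^2 - 3*m + 1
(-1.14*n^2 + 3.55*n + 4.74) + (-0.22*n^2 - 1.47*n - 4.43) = -1.36*n^2 + 2.08*n + 0.31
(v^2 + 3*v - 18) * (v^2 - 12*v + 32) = v^4 - 9*v^3 - 22*v^2 + 312*v - 576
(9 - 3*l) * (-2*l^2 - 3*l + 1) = 6*l^3 - 9*l^2 - 30*l + 9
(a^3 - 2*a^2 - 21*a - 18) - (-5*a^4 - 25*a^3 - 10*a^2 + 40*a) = 5*a^4 + 26*a^3 + 8*a^2 - 61*a - 18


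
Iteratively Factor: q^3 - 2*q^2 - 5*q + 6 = (q - 3)*(q^2 + q - 2) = (q - 3)*(q - 1)*(q + 2)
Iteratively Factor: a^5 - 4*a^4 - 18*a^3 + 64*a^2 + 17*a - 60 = (a + 4)*(a^4 - 8*a^3 + 14*a^2 + 8*a - 15) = (a - 5)*(a + 4)*(a^3 - 3*a^2 - a + 3) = (a - 5)*(a - 1)*(a + 4)*(a^2 - 2*a - 3) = (a - 5)*(a - 1)*(a + 1)*(a + 4)*(a - 3)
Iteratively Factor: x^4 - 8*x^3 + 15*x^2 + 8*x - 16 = (x - 1)*(x^3 - 7*x^2 + 8*x + 16) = (x - 4)*(x - 1)*(x^2 - 3*x - 4) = (x - 4)^2*(x - 1)*(x + 1)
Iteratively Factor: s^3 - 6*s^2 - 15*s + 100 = (s - 5)*(s^2 - s - 20) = (s - 5)*(s + 4)*(s - 5)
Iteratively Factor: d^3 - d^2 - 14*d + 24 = (d - 3)*(d^2 + 2*d - 8) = (d - 3)*(d + 4)*(d - 2)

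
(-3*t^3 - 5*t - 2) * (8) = -24*t^3 - 40*t - 16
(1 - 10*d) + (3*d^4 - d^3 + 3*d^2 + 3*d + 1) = 3*d^4 - d^3 + 3*d^2 - 7*d + 2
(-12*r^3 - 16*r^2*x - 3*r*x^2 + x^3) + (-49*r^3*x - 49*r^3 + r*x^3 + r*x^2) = -49*r^3*x - 61*r^3 - 16*r^2*x + r*x^3 - 2*r*x^2 + x^3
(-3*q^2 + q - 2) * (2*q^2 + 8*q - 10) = -6*q^4 - 22*q^3 + 34*q^2 - 26*q + 20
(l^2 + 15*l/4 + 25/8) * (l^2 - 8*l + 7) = l^4 - 17*l^3/4 - 159*l^2/8 + 5*l/4 + 175/8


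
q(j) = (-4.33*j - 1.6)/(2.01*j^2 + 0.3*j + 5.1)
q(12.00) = -0.18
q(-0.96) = 0.38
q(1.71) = -0.78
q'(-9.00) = 0.02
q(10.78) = -0.20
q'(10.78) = 0.02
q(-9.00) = 0.23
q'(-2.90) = 0.07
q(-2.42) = 0.55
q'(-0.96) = -0.44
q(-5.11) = 0.37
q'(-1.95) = -0.01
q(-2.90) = 0.52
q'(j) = (-4.33*j - 1.6)*(-4.02*j - 0.3)/(2.01*j^2 + 0.3*j + 5.1)^2 - 4.33/(2.01*j^2 + 0.3*j + 5.1)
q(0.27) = -0.52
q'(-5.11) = 0.05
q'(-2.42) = 0.05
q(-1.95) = 0.56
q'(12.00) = 0.01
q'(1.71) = 0.11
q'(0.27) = -0.68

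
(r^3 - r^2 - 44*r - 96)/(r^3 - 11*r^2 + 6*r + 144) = (r + 4)/(r - 6)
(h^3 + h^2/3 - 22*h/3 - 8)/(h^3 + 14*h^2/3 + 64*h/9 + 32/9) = 3*(h - 3)/(3*h + 4)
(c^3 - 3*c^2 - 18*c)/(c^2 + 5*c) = (c^2 - 3*c - 18)/(c + 5)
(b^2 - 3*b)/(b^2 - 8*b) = (b - 3)/(b - 8)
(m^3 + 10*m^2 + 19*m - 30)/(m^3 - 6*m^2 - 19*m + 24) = (m^2 + 11*m + 30)/(m^2 - 5*m - 24)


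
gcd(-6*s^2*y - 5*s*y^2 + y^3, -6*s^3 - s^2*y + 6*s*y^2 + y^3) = s + y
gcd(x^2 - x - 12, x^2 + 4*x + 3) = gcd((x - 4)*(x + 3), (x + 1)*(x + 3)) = x + 3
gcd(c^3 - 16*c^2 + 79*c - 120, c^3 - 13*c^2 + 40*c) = c^2 - 13*c + 40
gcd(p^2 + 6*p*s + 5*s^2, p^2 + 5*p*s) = p + 5*s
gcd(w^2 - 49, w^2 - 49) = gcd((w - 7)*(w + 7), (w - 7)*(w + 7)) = w^2 - 49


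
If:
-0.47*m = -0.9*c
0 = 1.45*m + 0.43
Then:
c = -0.15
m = -0.30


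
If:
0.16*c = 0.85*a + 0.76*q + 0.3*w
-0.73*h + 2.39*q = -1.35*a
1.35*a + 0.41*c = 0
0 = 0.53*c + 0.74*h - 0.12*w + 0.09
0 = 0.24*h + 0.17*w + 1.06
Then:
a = 2.92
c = -9.61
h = 4.68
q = -0.22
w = -12.84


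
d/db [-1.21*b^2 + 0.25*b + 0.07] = 0.25 - 2.42*b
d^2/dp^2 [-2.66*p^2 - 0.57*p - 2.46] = -5.32000000000000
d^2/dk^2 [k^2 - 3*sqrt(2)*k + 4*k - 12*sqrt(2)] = 2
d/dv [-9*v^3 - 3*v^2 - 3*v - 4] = -27*v^2 - 6*v - 3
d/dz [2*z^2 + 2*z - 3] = 4*z + 2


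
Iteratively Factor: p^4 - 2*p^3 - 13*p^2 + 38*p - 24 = (p + 4)*(p^3 - 6*p^2 + 11*p - 6) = (p - 3)*(p + 4)*(p^2 - 3*p + 2) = (p - 3)*(p - 1)*(p + 4)*(p - 2)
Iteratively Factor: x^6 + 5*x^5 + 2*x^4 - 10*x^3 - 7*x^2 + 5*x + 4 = (x + 1)*(x^5 + 4*x^4 - 2*x^3 - 8*x^2 + x + 4) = (x + 1)*(x + 4)*(x^4 - 2*x^2 + 1) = (x + 1)^2*(x + 4)*(x^3 - x^2 - x + 1) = (x - 1)*(x + 1)^2*(x + 4)*(x^2 - 1) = (x - 1)*(x + 1)^3*(x + 4)*(x - 1)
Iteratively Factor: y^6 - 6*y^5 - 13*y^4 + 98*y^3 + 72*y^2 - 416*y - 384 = (y + 1)*(y^5 - 7*y^4 - 6*y^3 + 104*y^2 - 32*y - 384) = (y - 4)*(y + 1)*(y^4 - 3*y^3 - 18*y^2 + 32*y + 96) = (y - 4)^2*(y + 1)*(y^3 + y^2 - 14*y - 24) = (y - 4)^2*(y + 1)*(y + 3)*(y^2 - 2*y - 8) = (y - 4)^3*(y + 1)*(y + 3)*(y + 2)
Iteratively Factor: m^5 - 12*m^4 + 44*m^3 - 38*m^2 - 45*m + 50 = (m - 5)*(m^4 - 7*m^3 + 9*m^2 + 7*m - 10) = (m - 5)*(m - 2)*(m^3 - 5*m^2 - m + 5) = (m - 5)*(m - 2)*(m - 1)*(m^2 - 4*m - 5) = (m - 5)^2*(m - 2)*(m - 1)*(m + 1)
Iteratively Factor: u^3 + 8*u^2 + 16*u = (u + 4)*(u^2 + 4*u) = u*(u + 4)*(u + 4)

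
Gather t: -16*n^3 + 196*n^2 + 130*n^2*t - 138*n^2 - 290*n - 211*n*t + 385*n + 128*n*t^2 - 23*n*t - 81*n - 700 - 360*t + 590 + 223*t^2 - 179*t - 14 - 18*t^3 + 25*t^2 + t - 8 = -16*n^3 + 58*n^2 + 14*n - 18*t^3 + t^2*(128*n + 248) + t*(130*n^2 - 234*n - 538) - 132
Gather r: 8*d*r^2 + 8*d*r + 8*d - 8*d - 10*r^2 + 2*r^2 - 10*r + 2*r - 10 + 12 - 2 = r^2*(8*d - 8) + r*(8*d - 8)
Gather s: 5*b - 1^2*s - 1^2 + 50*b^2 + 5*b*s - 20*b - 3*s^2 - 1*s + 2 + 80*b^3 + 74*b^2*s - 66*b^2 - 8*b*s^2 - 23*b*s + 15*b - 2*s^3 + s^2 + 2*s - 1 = 80*b^3 - 16*b^2 - 2*s^3 + s^2*(-8*b - 2) + s*(74*b^2 - 18*b)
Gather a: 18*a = 18*a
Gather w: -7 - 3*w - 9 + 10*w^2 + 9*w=10*w^2 + 6*w - 16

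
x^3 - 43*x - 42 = (x - 7)*(x + 1)*(x + 6)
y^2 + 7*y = y*(y + 7)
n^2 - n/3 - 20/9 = (n - 5/3)*(n + 4/3)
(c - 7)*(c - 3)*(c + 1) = c^3 - 9*c^2 + 11*c + 21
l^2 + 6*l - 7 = (l - 1)*(l + 7)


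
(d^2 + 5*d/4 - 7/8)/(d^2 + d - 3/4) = (4*d + 7)/(2*(2*d + 3))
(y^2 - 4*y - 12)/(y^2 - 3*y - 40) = (-y^2 + 4*y + 12)/(-y^2 + 3*y + 40)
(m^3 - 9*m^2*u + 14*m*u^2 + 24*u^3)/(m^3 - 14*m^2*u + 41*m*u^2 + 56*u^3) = (m^2 - 10*m*u + 24*u^2)/(m^2 - 15*m*u + 56*u^2)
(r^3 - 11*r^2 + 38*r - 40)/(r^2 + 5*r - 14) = (r^2 - 9*r + 20)/(r + 7)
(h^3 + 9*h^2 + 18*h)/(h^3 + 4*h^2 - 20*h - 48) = h*(h + 3)/(h^2 - 2*h - 8)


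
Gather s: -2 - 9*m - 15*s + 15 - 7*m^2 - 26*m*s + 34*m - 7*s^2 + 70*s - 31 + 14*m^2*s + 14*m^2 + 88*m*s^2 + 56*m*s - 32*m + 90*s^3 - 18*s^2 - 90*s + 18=7*m^2 - 7*m + 90*s^3 + s^2*(88*m - 25) + s*(14*m^2 + 30*m - 35)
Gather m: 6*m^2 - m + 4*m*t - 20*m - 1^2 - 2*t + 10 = 6*m^2 + m*(4*t - 21) - 2*t + 9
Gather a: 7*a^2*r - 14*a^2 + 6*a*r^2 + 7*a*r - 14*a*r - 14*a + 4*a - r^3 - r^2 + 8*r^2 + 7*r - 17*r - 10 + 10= a^2*(7*r - 14) + a*(6*r^2 - 7*r - 10) - r^3 + 7*r^2 - 10*r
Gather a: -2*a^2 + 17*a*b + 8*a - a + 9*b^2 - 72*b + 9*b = -2*a^2 + a*(17*b + 7) + 9*b^2 - 63*b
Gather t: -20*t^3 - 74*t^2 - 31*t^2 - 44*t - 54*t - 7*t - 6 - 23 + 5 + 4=-20*t^3 - 105*t^2 - 105*t - 20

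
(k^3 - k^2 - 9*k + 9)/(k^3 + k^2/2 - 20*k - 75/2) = 2*(k^2 - 4*k + 3)/(2*k^2 - 5*k - 25)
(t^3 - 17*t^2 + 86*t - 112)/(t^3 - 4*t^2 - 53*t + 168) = (t^2 - 9*t + 14)/(t^2 + 4*t - 21)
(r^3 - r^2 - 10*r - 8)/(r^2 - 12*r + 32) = (r^2 + 3*r + 2)/(r - 8)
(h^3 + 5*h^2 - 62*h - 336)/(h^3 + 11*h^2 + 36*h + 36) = (h^2 - h - 56)/(h^2 + 5*h + 6)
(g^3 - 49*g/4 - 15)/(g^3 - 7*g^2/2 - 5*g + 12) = (4*g^2 + 16*g + 15)/(2*(2*g^2 + g - 6))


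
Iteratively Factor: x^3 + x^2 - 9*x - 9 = (x + 1)*(x^2 - 9) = (x + 1)*(x + 3)*(x - 3)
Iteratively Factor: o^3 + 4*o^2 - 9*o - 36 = (o + 3)*(o^2 + o - 12) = (o - 3)*(o + 3)*(o + 4)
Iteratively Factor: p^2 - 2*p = (p - 2)*(p)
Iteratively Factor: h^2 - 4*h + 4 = (h - 2)*(h - 2)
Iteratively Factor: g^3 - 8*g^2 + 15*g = (g - 5)*(g^2 - 3*g) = (g - 5)*(g - 3)*(g)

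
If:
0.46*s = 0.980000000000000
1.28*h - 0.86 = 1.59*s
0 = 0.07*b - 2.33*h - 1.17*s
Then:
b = 146.06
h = 3.32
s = 2.13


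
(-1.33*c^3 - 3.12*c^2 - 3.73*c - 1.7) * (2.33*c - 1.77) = -3.0989*c^4 - 4.9155*c^3 - 3.1685*c^2 + 2.6411*c + 3.009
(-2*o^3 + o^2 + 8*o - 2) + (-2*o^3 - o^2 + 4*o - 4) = -4*o^3 + 12*o - 6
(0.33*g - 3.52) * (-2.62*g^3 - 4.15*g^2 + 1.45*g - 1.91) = -0.8646*g^4 + 7.8529*g^3 + 15.0865*g^2 - 5.7343*g + 6.7232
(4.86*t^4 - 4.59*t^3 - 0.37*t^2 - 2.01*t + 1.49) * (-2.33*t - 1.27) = -11.3238*t^5 + 4.5225*t^4 + 6.6914*t^3 + 5.1532*t^2 - 0.919*t - 1.8923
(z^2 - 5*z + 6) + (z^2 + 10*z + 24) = 2*z^2 + 5*z + 30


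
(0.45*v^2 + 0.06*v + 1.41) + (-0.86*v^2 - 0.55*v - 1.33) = -0.41*v^2 - 0.49*v + 0.0799999999999998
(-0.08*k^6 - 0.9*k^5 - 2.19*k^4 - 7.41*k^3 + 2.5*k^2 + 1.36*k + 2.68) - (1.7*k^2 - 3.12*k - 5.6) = -0.08*k^6 - 0.9*k^5 - 2.19*k^4 - 7.41*k^3 + 0.8*k^2 + 4.48*k + 8.28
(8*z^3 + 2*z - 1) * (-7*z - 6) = -56*z^4 - 48*z^3 - 14*z^2 - 5*z + 6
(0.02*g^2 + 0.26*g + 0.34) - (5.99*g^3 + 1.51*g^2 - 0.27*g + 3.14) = -5.99*g^3 - 1.49*g^2 + 0.53*g - 2.8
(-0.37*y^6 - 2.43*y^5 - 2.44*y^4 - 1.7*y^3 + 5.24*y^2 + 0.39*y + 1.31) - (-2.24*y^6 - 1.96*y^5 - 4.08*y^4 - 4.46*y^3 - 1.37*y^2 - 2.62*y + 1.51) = 1.87*y^6 - 0.47*y^5 + 1.64*y^4 + 2.76*y^3 + 6.61*y^2 + 3.01*y - 0.2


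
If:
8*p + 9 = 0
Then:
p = -9/8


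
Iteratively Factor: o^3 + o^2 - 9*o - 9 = (o + 1)*(o^2 - 9) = (o + 1)*(o + 3)*(o - 3)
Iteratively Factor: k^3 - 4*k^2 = (k)*(k^2 - 4*k) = k*(k - 4)*(k)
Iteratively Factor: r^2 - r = (r)*(r - 1)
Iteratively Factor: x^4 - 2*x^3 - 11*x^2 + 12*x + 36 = (x - 3)*(x^3 + x^2 - 8*x - 12) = (x - 3)^2*(x^2 + 4*x + 4) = (x - 3)^2*(x + 2)*(x + 2)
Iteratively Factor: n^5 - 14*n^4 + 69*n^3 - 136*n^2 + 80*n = (n - 5)*(n^4 - 9*n^3 + 24*n^2 - 16*n) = (n - 5)*(n - 4)*(n^3 - 5*n^2 + 4*n) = (n - 5)*(n - 4)^2*(n^2 - n) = (n - 5)*(n - 4)^2*(n - 1)*(n)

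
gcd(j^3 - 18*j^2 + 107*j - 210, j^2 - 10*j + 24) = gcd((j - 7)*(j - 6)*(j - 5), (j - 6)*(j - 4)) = j - 6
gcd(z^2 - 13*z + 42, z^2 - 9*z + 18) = z - 6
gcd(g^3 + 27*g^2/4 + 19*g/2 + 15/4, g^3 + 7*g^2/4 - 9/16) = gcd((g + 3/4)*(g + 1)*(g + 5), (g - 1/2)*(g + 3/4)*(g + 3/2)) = g + 3/4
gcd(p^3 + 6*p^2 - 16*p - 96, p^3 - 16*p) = p^2 - 16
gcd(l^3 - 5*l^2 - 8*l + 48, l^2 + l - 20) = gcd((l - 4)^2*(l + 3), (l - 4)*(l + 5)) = l - 4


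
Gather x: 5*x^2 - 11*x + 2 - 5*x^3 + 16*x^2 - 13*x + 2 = -5*x^3 + 21*x^2 - 24*x + 4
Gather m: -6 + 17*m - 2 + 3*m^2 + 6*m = 3*m^2 + 23*m - 8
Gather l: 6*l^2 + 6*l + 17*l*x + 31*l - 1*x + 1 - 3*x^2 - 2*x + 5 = 6*l^2 + l*(17*x + 37) - 3*x^2 - 3*x + 6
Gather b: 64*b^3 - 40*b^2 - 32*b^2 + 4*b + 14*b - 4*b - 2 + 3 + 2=64*b^3 - 72*b^2 + 14*b + 3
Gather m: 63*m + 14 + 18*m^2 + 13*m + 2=18*m^2 + 76*m + 16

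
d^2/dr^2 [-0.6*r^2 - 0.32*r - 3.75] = -1.20000000000000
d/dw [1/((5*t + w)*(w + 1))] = -(5*t + 2*w + 1)/((5*t + w)^2*(w + 1)^2)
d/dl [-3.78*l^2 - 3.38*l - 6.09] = -7.56*l - 3.38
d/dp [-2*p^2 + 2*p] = 2 - 4*p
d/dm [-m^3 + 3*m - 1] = 3 - 3*m^2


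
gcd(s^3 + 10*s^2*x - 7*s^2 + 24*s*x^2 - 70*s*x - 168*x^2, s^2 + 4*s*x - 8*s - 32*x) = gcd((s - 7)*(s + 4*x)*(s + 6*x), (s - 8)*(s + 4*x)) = s + 4*x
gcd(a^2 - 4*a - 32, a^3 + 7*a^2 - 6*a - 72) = a + 4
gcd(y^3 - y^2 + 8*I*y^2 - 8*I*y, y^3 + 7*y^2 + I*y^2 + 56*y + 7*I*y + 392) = y + 8*I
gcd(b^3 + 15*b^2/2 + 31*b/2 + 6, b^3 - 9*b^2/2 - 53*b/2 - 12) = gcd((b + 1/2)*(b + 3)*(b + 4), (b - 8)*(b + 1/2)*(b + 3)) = b^2 + 7*b/2 + 3/2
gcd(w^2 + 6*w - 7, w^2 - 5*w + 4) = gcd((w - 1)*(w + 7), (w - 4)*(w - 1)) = w - 1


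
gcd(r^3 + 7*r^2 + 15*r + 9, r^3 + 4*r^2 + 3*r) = r^2 + 4*r + 3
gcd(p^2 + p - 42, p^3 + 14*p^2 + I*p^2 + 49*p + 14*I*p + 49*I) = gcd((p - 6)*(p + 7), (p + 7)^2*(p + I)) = p + 7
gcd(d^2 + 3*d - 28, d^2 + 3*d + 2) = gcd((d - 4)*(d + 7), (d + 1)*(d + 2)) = 1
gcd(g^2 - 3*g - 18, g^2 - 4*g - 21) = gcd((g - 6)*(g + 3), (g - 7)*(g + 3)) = g + 3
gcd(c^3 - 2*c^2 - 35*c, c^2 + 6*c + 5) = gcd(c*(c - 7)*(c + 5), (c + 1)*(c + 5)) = c + 5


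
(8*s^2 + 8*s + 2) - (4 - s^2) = 9*s^2 + 8*s - 2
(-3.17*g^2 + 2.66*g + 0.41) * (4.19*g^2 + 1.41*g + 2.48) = -13.2823*g^4 + 6.6757*g^3 - 2.3931*g^2 + 7.1749*g + 1.0168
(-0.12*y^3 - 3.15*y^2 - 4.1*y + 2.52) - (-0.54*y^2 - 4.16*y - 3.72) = -0.12*y^3 - 2.61*y^2 + 0.0600000000000005*y + 6.24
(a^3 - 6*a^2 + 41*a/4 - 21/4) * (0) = 0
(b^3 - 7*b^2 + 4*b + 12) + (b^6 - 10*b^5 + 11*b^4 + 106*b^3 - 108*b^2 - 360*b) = b^6 - 10*b^5 + 11*b^4 + 107*b^3 - 115*b^2 - 356*b + 12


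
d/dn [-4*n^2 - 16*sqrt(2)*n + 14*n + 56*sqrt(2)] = -8*n - 16*sqrt(2) + 14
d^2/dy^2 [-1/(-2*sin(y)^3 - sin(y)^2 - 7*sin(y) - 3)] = (-36*sin(y)^6 - 22*sin(y)^5 + 16*sin(y)^4 + 65*sin(y)^3 + 53*sin(y)^2 + 27*sin(y) + 92)/(2*sin(y)^3 + sin(y)^2 + 7*sin(y) + 3)^3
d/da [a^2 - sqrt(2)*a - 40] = 2*a - sqrt(2)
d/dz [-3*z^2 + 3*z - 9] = 3 - 6*z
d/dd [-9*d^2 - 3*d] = -18*d - 3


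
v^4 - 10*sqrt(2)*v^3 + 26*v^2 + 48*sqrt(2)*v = v*(v - 8*sqrt(2))*(v - 3*sqrt(2))*(v + sqrt(2))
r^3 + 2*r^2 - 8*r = r*(r - 2)*(r + 4)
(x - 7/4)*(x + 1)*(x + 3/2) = x^3 + 3*x^2/4 - 23*x/8 - 21/8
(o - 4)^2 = o^2 - 8*o + 16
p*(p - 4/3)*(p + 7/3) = p^3 + p^2 - 28*p/9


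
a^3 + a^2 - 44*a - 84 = (a - 7)*(a + 2)*(a + 6)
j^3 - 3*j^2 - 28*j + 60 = (j - 6)*(j - 2)*(j + 5)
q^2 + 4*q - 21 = (q - 3)*(q + 7)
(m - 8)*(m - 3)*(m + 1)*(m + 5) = m^4 - 5*m^3 - 37*m^2 + 89*m + 120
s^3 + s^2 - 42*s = s*(s - 6)*(s + 7)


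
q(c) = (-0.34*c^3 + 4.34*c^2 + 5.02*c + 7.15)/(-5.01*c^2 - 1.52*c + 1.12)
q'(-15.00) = 0.07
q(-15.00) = -1.86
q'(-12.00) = 0.07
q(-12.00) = -1.65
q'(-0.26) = -2.53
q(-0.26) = 5.22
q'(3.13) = 0.23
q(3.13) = -1.04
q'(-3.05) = 0.03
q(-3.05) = -1.02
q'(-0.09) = 6.29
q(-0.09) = 5.54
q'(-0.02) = 11.28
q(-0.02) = 6.14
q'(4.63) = 0.13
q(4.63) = -0.79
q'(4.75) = 0.12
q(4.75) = -0.78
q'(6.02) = 0.10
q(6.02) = -0.64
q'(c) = (10.02*c + 1.52)*(-0.34*c^3 + 4.34*c^2 + 5.02*c + 7.15)/(-5.01*c^2 - 1.52*c + 1.12)^2 + (-1.02*c^2 + 8.68*c + 5.02)/(-5.01*c^2 - 1.52*c + 1.12) = (1.7034*c^4 + 1.0336*c^3 + 17.411*c^2 + 81.3646*c + 16.4904)/(25.1001*c^4 + 15.2304*c^3 - 8.912*c^2 - 3.4048*c + 1.2544)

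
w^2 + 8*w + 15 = (w + 3)*(w + 5)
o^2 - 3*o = o*(o - 3)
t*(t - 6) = t^2 - 6*t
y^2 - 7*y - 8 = (y - 8)*(y + 1)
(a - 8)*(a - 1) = a^2 - 9*a + 8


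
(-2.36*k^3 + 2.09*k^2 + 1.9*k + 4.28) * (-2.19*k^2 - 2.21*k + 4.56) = 5.1684*k^5 + 0.6385*k^4 - 19.5415*k^3 - 4.0418*k^2 - 0.7948*k + 19.5168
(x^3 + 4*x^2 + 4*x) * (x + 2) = x^4 + 6*x^3 + 12*x^2 + 8*x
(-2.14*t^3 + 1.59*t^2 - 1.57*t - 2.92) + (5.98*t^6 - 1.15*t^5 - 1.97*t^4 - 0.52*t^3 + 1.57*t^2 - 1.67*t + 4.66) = 5.98*t^6 - 1.15*t^5 - 1.97*t^4 - 2.66*t^3 + 3.16*t^2 - 3.24*t + 1.74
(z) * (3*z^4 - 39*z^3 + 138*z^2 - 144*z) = 3*z^5 - 39*z^4 + 138*z^3 - 144*z^2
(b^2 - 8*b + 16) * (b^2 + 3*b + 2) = b^4 - 5*b^3 - 6*b^2 + 32*b + 32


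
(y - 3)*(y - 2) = y^2 - 5*y + 6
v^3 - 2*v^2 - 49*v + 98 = (v - 7)*(v - 2)*(v + 7)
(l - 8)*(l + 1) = l^2 - 7*l - 8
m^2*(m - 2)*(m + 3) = m^4 + m^3 - 6*m^2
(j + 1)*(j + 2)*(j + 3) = j^3 + 6*j^2 + 11*j + 6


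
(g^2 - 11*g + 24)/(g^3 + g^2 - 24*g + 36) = (g - 8)/(g^2 + 4*g - 12)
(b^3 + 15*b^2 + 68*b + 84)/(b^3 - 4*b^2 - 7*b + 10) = (b^2 + 13*b + 42)/(b^2 - 6*b + 5)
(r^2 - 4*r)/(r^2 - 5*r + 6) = r*(r - 4)/(r^2 - 5*r + 6)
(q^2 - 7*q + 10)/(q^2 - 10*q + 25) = (q - 2)/(q - 5)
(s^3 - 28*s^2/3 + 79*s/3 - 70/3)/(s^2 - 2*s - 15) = (3*s^2 - 13*s + 14)/(3*(s + 3))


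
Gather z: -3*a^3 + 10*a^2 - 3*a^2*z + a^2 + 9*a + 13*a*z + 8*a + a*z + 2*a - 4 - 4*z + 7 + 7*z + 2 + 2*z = -3*a^3 + 11*a^2 + 19*a + z*(-3*a^2 + 14*a + 5) + 5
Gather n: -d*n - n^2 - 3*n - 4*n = -n^2 + n*(-d - 7)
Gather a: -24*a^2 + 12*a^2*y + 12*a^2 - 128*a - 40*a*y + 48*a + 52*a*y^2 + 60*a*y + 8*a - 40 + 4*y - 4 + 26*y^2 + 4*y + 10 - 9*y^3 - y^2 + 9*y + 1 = a^2*(12*y - 12) + a*(52*y^2 + 20*y - 72) - 9*y^3 + 25*y^2 + 17*y - 33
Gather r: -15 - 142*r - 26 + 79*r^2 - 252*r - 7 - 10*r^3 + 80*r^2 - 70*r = -10*r^3 + 159*r^2 - 464*r - 48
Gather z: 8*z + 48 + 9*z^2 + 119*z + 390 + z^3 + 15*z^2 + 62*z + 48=z^3 + 24*z^2 + 189*z + 486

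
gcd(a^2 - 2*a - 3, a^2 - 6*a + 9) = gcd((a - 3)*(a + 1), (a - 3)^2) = a - 3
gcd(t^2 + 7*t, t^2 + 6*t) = t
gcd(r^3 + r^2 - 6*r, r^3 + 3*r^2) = r^2 + 3*r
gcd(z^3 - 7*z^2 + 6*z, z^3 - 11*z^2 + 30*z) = z^2 - 6*z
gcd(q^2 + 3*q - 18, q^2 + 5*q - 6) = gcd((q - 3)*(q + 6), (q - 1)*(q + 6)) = q + 6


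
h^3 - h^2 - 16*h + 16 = (h - 4)*(h - 1)*(h + 4)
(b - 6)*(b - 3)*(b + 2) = b^3 - 7*b^2 + 36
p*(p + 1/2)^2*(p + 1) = p^4 + 2*p^3 + 5*p^2/4 + p/4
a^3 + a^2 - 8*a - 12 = (a - 3)*(a + 2)^2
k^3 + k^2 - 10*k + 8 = (k - 2)*(k - 1)*(k + 4)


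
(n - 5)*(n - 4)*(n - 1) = n^3 - 10*n^2 + 29*n - 20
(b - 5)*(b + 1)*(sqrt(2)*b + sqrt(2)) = sqrt(2)*b^3 - 3*sqrt(2)*b^2 - 9*sqrt(2)*b - 5*sqrt(2)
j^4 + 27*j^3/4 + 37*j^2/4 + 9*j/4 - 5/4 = (j - 1/4)*(j + 1)^2*(j + 5)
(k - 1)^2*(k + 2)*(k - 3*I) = k^4 - 3*I*k^3 - 3*k^2 + 2*k + 9*I*k - 6*I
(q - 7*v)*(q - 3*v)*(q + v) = q^3 - 9*q^2*v + 11*q*v^2 + 21*v^3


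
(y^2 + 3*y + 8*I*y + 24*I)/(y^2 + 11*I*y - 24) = (y + 3)/(y + 3*I)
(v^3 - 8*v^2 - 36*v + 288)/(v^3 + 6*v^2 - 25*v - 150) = (v^2 - 14*v + 48)/(v^2 - 25)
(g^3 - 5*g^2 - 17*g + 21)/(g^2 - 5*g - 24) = (g^2 - 8*g + 7)/(g - 8)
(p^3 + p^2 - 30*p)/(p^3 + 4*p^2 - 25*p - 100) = p*(p + 6)/(p^2 + 9*p + 20)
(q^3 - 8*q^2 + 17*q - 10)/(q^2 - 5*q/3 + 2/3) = 3*(q^2 - 7*q + 10)/(3*q - 2)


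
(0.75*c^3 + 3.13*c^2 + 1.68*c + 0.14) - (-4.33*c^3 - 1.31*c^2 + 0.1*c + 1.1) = 5.08*c^3 + 4.44*c^2 + 1.58*c - 0.96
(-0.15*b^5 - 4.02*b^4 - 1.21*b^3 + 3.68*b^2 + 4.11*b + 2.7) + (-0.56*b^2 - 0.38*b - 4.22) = -0.15*b^5 - 4.02*b^4 - 1.21*b^3 + 3.12*b^2 + 3.73*b - 1.52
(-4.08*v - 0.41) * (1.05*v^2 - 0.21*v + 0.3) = -4.284*v^3 + 0.4263*v^2 - 1.1379*v - 0.123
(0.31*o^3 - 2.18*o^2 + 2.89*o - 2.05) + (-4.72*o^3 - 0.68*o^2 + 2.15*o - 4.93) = -4.41*o^3 - 2.86*o^2 + 5.04*o - 6.98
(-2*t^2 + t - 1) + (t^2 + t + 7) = -t^2 + 2*t + 6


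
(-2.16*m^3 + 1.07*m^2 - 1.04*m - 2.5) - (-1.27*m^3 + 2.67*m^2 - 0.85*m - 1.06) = -0.89*m^3 - 1.6*m^2 - 0.19*m - 1.44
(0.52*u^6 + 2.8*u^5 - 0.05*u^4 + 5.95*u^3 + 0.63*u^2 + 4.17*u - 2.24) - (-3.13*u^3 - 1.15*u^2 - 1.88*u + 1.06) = 0.52*u^6 + 2.8*u^5 - 0.05*u^4 + 9.08*u^3 + 1.78*u^2 + 6.05*u - 3.3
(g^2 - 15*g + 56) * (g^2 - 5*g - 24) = g^4 - 20*g^3 + 107*g^2 + 80*g - 1344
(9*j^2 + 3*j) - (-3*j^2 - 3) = 12*j^2 + 3*j + 3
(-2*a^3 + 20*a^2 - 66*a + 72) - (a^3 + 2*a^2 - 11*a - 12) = -3*a^3 + 18*a^2 - 55*a + 84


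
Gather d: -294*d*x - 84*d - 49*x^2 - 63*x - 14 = d*(-294*x - 84) - 49*x^2 - 63*x - 14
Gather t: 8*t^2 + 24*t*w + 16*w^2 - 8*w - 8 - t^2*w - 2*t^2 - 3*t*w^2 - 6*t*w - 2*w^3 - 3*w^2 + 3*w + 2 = t^2*(6 - w) + t*(-3*w^2 + 18*w) - 2*w^3 + 13*w^2 - 5*w - 6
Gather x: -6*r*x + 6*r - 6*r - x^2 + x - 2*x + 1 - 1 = -x^2 + x*(-6*r - 1)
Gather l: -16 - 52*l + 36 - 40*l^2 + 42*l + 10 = -40*l^2 - 10*l + 30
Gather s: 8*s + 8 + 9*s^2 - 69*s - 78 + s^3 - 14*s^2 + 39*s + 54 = s^3 - 5*s^2 - 22*s - 16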